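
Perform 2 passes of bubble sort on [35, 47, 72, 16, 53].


Initial: [35, 47, 72, 16, 53]
Pass 1: [35, 47, 16, 53, 72] (2 swaps)
Pass 2: [35, 16, 47, 53, 72] (1 swaps)

After 2 passes: [35, 16, 47, 53, 72]


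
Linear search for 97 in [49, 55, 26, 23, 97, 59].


i=0: 49!=97
i=1: 55!=97
i=2: 26!=97
i=3: 23!=97
i=4: 97==97 found!

Found at 4, 5 comps


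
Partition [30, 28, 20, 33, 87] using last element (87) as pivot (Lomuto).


Pivot: 87
  30 <= 87: advance i (no swap)
  28 <= 87: advance i (no swap)
  20 <= 87: advance i (no swap)
  33 <= 87: advance i (no swap)
Place pivot at 4: [30, 28, 20, 33, 87]

Partitioned: [30, 28, 20, 33, 87]


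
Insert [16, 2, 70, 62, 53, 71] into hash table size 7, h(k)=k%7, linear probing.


Insert 16: h=2 -> slot 2
Insert 2: h=2, 1 probes -> slot 3
Insert 70: h=0 -> slot 0
Insert 62: h=6 -> slot 6
Insert 53: h=4 -> slot 4
Insert 71: h=1 -> slot 1

Table: [70, 71, 16, 2, 53, None, 62]


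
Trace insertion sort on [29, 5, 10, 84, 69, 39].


Initial: [29, 5, 10, 84, 69, 39]
Insert 5: [5, 29, 10, 84, 69, 39]
Insert 10: [5, 10, 29, 84, 69, 39]
Insert 84: [5, 10, 29, 84, 69, 39]
Insert 69: [5, 10, 29, 69, 84, 39]
Insert 39: [5, 10, 29, 39, 69, 84]

Sorted: [5, 10, 29, 39, 69, 84]


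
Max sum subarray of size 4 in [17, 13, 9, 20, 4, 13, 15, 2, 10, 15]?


[0:4]: 59
[1:5]: 46
[2:6]: 46
[3:7]: 52
[4:8]: 34
[5:9]: 40
[6:10]: 42

Max: 59 at [0:4]


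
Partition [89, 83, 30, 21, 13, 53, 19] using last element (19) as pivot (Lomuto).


Pivot: 19
  13 <= 19: swap -> [13, 83, 30, 21, 89, 53, 19]
Place pivot at 1: [13, 19, 30, 21, 89, 53, 83]

Partitioned: [13, 19, 30, 21, 89, 53, 83]


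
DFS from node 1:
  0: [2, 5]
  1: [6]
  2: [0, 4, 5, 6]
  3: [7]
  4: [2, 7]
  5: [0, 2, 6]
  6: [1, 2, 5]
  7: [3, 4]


Visit 1, push [6]
Visit 6, push [5, 2]
Visit 2, push [5, 4, 0]
Visit 0, push [5]
Visit 5, push []
Visit 4, push [7]
Visit 7, push [3]
Visit 3, push []

DFS order: [1, 6, 2, 0, 5, 4, 7, 3]


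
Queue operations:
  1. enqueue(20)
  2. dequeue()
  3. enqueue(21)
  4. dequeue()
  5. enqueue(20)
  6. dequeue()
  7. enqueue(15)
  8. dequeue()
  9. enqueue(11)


enqueue(20) -> [20]
dequeue()->20, []
enqueue(21) -> [21]
dequeue()->21, []
enqueue(20) -> [20]
dequeue()->20, []
enqueue(15) -> [15]
dequeue()->15, []
enqueue(11) -> [11]

Final queue: [11]


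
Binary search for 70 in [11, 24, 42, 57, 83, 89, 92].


Step 1: lo=0, hi=6, mid=3, val=57
Step 2: lo=4, hi=6, mid=5, val=89
Step 3: lo=4, hi=4, mid=4, val=83

Not found


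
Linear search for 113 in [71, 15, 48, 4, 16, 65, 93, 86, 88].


i=0: 71!=113
i=1: 15!=113
i=2: 48!=113
i=3: 4!=113
i=4: 16!=113
i=5: 65!=113
i=6: 93!=113
i=7: 86!=113
i=8: 88!=113

Not found, 9 comps


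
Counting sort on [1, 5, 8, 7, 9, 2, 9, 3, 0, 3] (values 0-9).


Input: [1, 5, 8, 7, 9, 2, 9, 3, 0, 3]
Counts: [1, 1, 1, 2, 0, 1, 0, 1, 1, 2]

Sorted: [0, 1, 2, 3, 3, 5, 7, 8, 9, 9]


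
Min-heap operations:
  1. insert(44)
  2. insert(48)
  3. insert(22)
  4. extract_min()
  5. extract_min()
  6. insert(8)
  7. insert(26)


insert(44) -> [44]
insert(48) -> [44, 48]
insert(22) -> [22, 48, 44]
extract_min()->22, [44, 48]
extract_min()->44, [48]
insert(8) -> [8, 48]
insert(26) -> [8, 48, 26]

Final heap: [8, 48, 26]


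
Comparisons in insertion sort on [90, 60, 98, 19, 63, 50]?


Algorithm: insertion sort
Input: [90, 60, 98, 19, 63, 50]
Sorted: [19, 50, 60, 63, 90, 98]

13


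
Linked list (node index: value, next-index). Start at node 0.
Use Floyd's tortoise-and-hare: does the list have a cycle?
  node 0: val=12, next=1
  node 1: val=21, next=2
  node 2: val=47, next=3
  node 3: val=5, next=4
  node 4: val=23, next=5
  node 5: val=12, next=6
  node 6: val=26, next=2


Floyd's tortoise (slow, +1) and hare (fast, +2):
  init: slow=0, fast=0
  step 1: slow=1, fast=2
  step 2: slow=2, fast=4
  step 3: slow=3, fast=6
  step 4: slow=4, fast=3
  step 5: slow=5, fast=5
  slow == fast at node 5: cycle detected

Cycle: yes


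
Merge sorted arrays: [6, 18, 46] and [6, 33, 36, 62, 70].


Take 6 from A
Take 6 from B
Take 18 from A
Take 33 from B
Take 36 from B
Take 46 from A

Merged: [6, 6, 18, 33, 36, 46, 62, 70]


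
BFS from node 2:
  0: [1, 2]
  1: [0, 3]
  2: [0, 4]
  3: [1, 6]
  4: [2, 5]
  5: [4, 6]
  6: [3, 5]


Visit 2, enqueue [0, 4]
Visit 0, enqueue [1]
Visit 4, enqueue [5]
Visit 1, enqueue [3]
Visit 5, enqueue [6]
Visit 3, enqueue []
Visit 6, enqueue []

BFS order: [2, 0, 4, 1, 5, 3, 6]


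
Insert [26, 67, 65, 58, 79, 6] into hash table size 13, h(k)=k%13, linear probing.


Insert 26: h=0 -> slot 0
Insert 67: h=2 -> slot 2
Insert 65: h=0, 1 probes -> slot 1
Insert 58: h=6 -> slot 6
Insert 79: h=1, 2 probes -> slot 3
Insert 6: h=6, 1 probes -> slot 7

Table: [26, 65, 67, 79, None, None, 58, 6, None, None, None, None, None]


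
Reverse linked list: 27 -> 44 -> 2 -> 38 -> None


Step 1: curr=27, set curr.next=prev(None) | reversed so far: 27
Step 2: curr=44, set curr.next=prev(27) | reversed so far: 44 -> 27
Step 3: curr=2, set curr.next=prev(44) | reversed so far: 2 -> 44 -> 27
Step 4: curr=38, set curr.next=prev(2) | reversed so far: 38 -> 2 -> 44 -> 27

38 -> 2 -> 44 -> 27 -> None


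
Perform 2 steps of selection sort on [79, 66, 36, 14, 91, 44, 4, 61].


Initial: [79, 66, 36, 14, 91, 44, 4, 61]
Step 1: min=4 at 6
  Swap: [4, 66, 36, 14, 91, 44, 79, 61]
Step 2: min=14 at 3
  Swap: [4, 14, 36, 66, 91, 44, 79, 61]

After 2 steps: [4, 14, 36, 66, 91, 44, 79, 61]


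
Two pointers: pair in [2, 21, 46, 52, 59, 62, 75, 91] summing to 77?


lo=0(2)+hi=7(91)=93
lo=0(2)+hi=6(75)=77

Yes: 2+75=77


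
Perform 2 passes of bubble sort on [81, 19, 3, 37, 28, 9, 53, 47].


Initial: [81, 19, 3, 37, 28, 9, 53, 47]
Pass 1: [19, 3, 37, 28, 9, 53, 47, 81] (7 swaps)
Pass 2: [3, 19, 28, 9, 37, 47, 53, 81] (4 swaps)

After 2 passes: [3, 19, 28, 9, 37, 47, 53, 81]


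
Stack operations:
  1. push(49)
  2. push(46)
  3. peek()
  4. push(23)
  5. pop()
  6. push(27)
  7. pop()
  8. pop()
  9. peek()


push(49) -> [49]
push(46) -> [49, 46]
peek()->46
push(23) -> [49, 46, 23]
pop()->23, [49, 46]
push(27) -> [49, 46, 27]
pop()->27, [49, 46]
pop()->46, [49]
peek()->49

Final stack: [49]


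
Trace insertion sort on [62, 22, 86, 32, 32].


Initial: [62, 22, 86, 32, 32]
Insert 22: [22, 62, 86, 32, 32]
Insert 86: [22, 62, 86, 32, 32]
Insert 32: [22, 32, 62, 86, 32]
Insert 32: [22, 32, 32, 62, 86]

Sorted: [22, 32, 32, 62, 86]


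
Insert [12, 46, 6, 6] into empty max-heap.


Insert 12: [12]
Insert 46: [46, 12]
Insert 6: [46, 12, 6]
Insert 6: [46, 12, 6, 6]

Final heap: [46, 12, 6, 6]


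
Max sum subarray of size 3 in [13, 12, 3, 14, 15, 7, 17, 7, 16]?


[0:3]: 28
[1:4]: 29
[2:5]: 32
[3:6]: 36
[4:7]: 39
[5:8]: 31
[6:9]: 40

Max: 40 at [6:9]


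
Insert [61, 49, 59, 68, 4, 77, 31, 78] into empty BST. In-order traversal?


Insert 61: root
Insert 49: L from 61
Insert 59: L from 61 -> R from 49
Insert 68: R from 61
Insert 4: L from 61 -> L from 49
Insert 77: R from 61 -> R from 68
Insert 31: L from 61 -> L from 49 -> R from 4
Insert 78: R from 61 -> R from 68 -> R from 77

In-order: [4, 31, 49, 59, 61, 68, 77, 78]


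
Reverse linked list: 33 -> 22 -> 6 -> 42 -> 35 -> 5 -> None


Step 1: curr=33, set curr.next=prev(None) | reversed so far: 33
Step 2: curr=22, set curr.next=prev(33) | reversed so far: 22 -> 33
Step 3: curr=6, set curr.next=prev(22) | reversed so far: 6 -> 22 -> 33
Step 4: curr=42, set curr.next=prev(6) | reversed so far: 42 -> 6 -> 22 -> 33
Step 5: curr=35, set curr.next=prev(42) | reversed so far: 35 -> 42 -> 6 -> 22 -> 33
Step 6: curr=5, set curr.next=prev(35) | reversed so far: 5 -> 35 -> 42 -> 6 -> 22 -> 33

5 -> 35 -> 42 -> 6 -> 22 -> 33 -> None


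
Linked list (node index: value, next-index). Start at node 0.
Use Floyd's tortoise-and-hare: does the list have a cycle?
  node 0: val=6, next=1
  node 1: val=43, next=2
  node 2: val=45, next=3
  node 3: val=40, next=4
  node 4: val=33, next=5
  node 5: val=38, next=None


Floyd's tortoise (slow, +1) and hare (fast, +2):
  init: slow=0, fast=0
  step 1: slow=1, fast=2
  step 2: slow=2, fast=4
  step 3: fast 4->5->None, no cycle

Cycle: no


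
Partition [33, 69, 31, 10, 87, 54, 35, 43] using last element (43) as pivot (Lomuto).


Pivot: 43
  33 <= 43: advance i (no swap)
  31 <= 43: swap -> [33, 31, 69, 10, 87, 54, 35, 43]
  10 <= 43: swap -> [33, 31, 10, 69, 87, 54, 35, 43]
  35 <= 43: swap -> [33, 31, 10, 35, 87, 54, 69, 43]
Place pivot at 4: [33, 31, 10, 35, 43, 54, 69, 87]

Partitioned: [33, 31, 10, 35, 43, 54, 69, 87]


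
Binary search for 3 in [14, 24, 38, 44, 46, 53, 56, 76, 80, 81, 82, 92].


Step 1: lo=0, hi=11, mid=5, val=53
Step 2: lo=0, hi=4, mid=2, val=38
Step 3: lo=0, hi=1, mid=0, val=14

Not found


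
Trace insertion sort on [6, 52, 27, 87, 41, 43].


Initial: [6, 52, 27, 87, 41, 43]
Insert 52: [6, 52, 27, 87, 41, 43]
Insert 27: [6, 27, 52, 87, 41, 43]
Insert 87: [6, 27, 52, 87, 41, 43]
Insert 41: [6, 27, 41, 52, 87, 43]
Insert 43: [6, 27, 41, 43, 52, 87]

Sorted: [6, 27, 41, 43, 52, 87]


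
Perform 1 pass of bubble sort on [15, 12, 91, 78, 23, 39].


Initial: [15, 12, 91, 78, 23, 39]
Pass 1: [12, 15, 78, 23, 39, 91] (4 swaps)

After 1 pass: [12, 15, 78, 23, 39, 91]


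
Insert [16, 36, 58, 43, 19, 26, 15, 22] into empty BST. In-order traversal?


Insert 16: root
Insert 36: R from 16
Insert 58: R from 16 -> R from 36
Insert 43: R from 16 -> R from 36 -> L from 58
Insert 19: R from 16 -> L from 36
Insert 26: R from 16 -> L from 36 -> R from 19
Insert 15: L from 16
Insert 22: R from 16 -> L from 36 -> R from 19 -> L from 26

In-order: [15, 16, 19, 22, 26, 36, 43, 58]


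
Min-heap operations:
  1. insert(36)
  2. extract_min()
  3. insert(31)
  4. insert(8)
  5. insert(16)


insert(36) -> [36]
extract_min()->36, []
insert(31) -> [31]
insert(8) -> [8, 31]
insert(16) -> [8, 31, 16]

Final heap: [8, 31, 16]


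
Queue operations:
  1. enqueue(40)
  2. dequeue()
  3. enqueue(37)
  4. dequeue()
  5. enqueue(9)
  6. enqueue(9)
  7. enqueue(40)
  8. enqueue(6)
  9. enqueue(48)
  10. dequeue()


enqueue(40) -> [40]
dequeue()->40, []
enqueue(37) -> [37]
dequeue()->37, []
enqueue(9) -> [9]
enqueue(9) -> [9, 9]
enqueue(40) -> [9, 9, 40]
enqueue(6) -> [9, 9, 40, 6]
enqueue(48) -> [9, 9, 40, 6, 48]
dequeue()->9, [9, 40, 6, 48]

Final queue: [9, 40, 6, 48]


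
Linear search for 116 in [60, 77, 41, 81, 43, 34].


i=0: 60!=116
i=1: 77!=116
i=2: 41!=116
i=3: 81!=116
i=4: 43!=116
i=5: 34!=116

Not found, 6 comps


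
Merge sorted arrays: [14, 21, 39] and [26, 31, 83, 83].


Take 14 from A
Take 21 from A
Take 26 from B
Take 31 from B
Take 39 from A

Merged: [14, 21, 26, 31, 39, 83, 83]


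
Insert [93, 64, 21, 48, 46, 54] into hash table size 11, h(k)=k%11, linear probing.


Insert 93: h=5 -> slot 5
Insert 64: h=9 -> slot 9
Insert 21: h=10 -> slot 10
Insert 48: h=4 -> slot 4
Insert 46: h=2 -> slot 2
Insert 54: h=10, 1 probes -> slot 0

Table: [54, None, 46, None, 48, 93, None, None, None, 64, 21]


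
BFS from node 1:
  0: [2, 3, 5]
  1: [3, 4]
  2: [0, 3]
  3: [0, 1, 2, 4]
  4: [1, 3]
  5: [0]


Visit 1, enqueue [3, 4]
Visit 3, enqueue [0, 2]
Visit 4, enqueue []
Visit 0, enqueue [5]
Visit 2, enqueue []
Visit 5, enqueue []

BFS order: [1, 3, 4, 0, 2, 5]


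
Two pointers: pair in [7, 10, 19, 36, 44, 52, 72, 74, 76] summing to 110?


lo=0(7)+hi=8(76)=83
lo=1(10)+hi=8(76)=86
lo=2(19)+hi=8(76)=95
lo=3(36)+hi=8(76)=112
lo=3(36)+hi=7(74)=110

Yes: 36+74=110


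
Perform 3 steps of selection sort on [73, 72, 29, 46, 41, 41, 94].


Initial: [73, 72, 29, 46, 41, 41, 94]
Step 1: min=29 at 2
  Swap: [29, 72, 73, 46, 41, 41, 94]
Step 2: min=41 at 4
  Swap: [29, 41, 73, 46, 72, 41, 94]
Step 3: min=41 at 5
  Swap: [29, 41, 41, 46, 72, 73, 94]

After 3 steps: [29, 41, 41, 46, 72, 73, 94]


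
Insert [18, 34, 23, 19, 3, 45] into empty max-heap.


Insert 18: [18]
Insert 34: [34, 18]
Insert 23: [34, 18, 23]
Insert 19: [34, 19, 23, 18]
Insert 3: [34, 19, 23, 18, 3]
Insert 45: [45, 19, 34, 18, 3, 23]

Final heap: [45, 19, 34, 18, 3, 23]


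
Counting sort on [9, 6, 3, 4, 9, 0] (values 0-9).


Input: [9, 6, 3, 4, 9, 0]
Counts: [1, 0, 0, 1, 1, 0, 1, 0, 0, 2]

Sorted: [0, 3, 4, 6, 9, 9]


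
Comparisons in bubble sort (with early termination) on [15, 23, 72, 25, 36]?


Algorithm: bubble sort (with early termination)
Input: [15, 23, 72, 25, 36]
Sorted: [15, 23, 25, 36, 72]

7


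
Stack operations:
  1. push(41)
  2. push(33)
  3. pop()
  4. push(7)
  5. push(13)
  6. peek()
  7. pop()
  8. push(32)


push(41) -> [41]
push(33) -> [41, 33]
pop()->33, [41]
push(7) -> [41, 7]
push(13) -> [41, 7, 13]
peek()->13
pop()->13, [41, 7]
push(32) -> [41, 7, 32]

Final stack: [41, 7, 32]


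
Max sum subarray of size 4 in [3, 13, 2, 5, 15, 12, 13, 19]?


[0:4]: 23
[1:5]: 35
[2:6]: 34
[3:7]: 45
[4:8]: 59

Max: 59 at [4:8]


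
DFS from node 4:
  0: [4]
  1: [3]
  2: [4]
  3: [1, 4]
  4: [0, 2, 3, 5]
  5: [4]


Visit 4, push [5, 3, 2, 0]
Visit 0, push []
Visit 2, push []
Visit 3, push [1]
Visit 1, push []
Visit 5, push []

DFS order: [4, 0, 2, 3, 1, 5]


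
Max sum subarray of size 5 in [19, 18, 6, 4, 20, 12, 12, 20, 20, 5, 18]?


[0:5]: 67
[1:6]: 60
[2:7]: 54
[3:8]: 68
[4:9]: 84
[5:10]: 69
[6:11]: 75

Max: 84 at [4:9]


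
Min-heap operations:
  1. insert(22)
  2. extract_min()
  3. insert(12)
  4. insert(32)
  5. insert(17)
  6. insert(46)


insert(22) -> [22]
extract_min()->22, []
insert(12) -> [12]
insert(32) -> [12, 32]
insert(17) -> [12, 32, 17]
insert(46) -> [12, 32, 17, 46]

Final heap: [12, 32, 17, 46]


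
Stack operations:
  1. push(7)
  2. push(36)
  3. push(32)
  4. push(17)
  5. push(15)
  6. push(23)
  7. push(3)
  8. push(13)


push(7) -> [7]
push(36) -> [7, 36]
push(32) -> [7, 36, 32]
push(17) -> [7, 36, 32, 17]
push(15) -> [7, 36, 32, 17, 15]
push(23) -> [7, 36, 32, 17, 15, 23]
push(3) -> [7, 36, 32, 17, 15, 23, 3]
push(13) -> [7, 36, 32, 17, 15, 23, 3, 13]

Final stack: [7, 36, 32, 17, 15, 23, 3, 13]


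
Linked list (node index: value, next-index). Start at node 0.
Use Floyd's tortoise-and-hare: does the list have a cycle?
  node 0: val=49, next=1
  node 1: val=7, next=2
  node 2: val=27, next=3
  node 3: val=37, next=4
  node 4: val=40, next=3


Floyd's tortoise (slow, +1) and hare (fast, +2):
  init: slow=0, fast=0
  step 1: slow=1, fast=2
  step 2: slow=2, fast=4
  step 3: slow=3, fast=4
  step 4: slow=4, fast=4
  slow == fast at node 4: cycle detected

Cycle: yes


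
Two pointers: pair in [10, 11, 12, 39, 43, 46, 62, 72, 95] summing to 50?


lo=0(10)+hi=8(95)=105
lo=0(10)+hi=7(72)=82
lo=0(10)+hi=6(62)=72
lo=0(10)+hi=5(46)=56
lo=0(10)+hi=4(43)=53
lo=0(10)+hi=3(39)=49
lo=1(11)+hi=3(39)=50

Yes: 11+39=50


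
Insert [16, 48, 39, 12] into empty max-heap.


Insert 16: [16]
Insert 48: [48, 16]
Insert 39: [48, 16, 39]
Insert 12: [48, 16, 39, 12]

Final heap: [48, 16, 39, 12]


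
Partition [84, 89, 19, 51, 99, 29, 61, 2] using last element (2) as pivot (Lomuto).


Pivot: 2
Place pivot at 0: [2, 89, 19, 51, 99, 29, 61, 84]

Partitioned: [2, 89, 19, 51, 99, 29, 61, 84]


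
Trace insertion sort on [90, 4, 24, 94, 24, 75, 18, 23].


Initial: [90, 4, 24, 94, 24, 75, 18, 23]
Insert 4: [4, 90, 24, 94, 24, 75, 18, 23]
Insert 24: [4, 24, 90, 94, 24, 75, 18, 23]
Insert 94: [4, 24, 90, 94, 24, 75, 18, 23]
Insert 24: [4, 24, 24, 90, 94, 75, 18, 23]
Insert 75: [4, 24, 24, 75, 90, 94, 18, 23]
Insert 18: [4, 18, 24, 24, 75, 90, 94, 23]
Insert 23: [4, 18, 23, 24, 24, 75, 90, 94]

Sorted: [4, 18, 23, 24, 24, 75, 90, 94]


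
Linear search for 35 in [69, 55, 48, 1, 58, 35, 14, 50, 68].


i=0: 69!=35
i=1: 55!=35
i=2: 48!=35
i=3: 1!=35
i=4: 58!=35
i=5: 35==35 found!

Found at 5, 6 comps


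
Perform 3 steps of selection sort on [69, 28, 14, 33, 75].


Initial: [69, 28, 14, 33, 75]
Step 1: min=14 at 2
  Swap: [14, 28, 69, 33, 75]
Step 2: min=28 at 1
  Swap: [14, 28, 69, 33, 75]
Step 3: min=33 at 3
  Swap: [14, 28, 33, 69, 75]

After 3 steps: [14, 28, 33, 69, 75]


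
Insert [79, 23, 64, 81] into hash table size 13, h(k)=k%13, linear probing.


Insert 79: h=1 -> slot 1
Insert 23: h=10 -> slot 10
Insert 64: h=12 -> slot 12
Insert 81: h=3 -> slot 3

Table: [None, 79, None, 81, None, None, None, None, None, None, 23, None, 64]


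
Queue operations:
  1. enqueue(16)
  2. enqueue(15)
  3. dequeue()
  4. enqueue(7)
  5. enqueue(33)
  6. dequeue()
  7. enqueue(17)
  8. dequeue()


enqueue(16) -> [16]
enqueue(15) -> [16, 15]
dequeue()->16, [15]
enqueue(7) -> [15, 7]
enqueue(33) -> [15, 7, 33]
dequeue()->15, [7, 33]
enqueue(17) -> [7, 33, 17]
dequeue()->7, [33, 17]

Final queue: [33, 17]


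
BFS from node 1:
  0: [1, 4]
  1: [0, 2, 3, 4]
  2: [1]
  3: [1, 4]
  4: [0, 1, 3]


Visit 1, enqueue [0, 2, 3, 4]
Visit 0, enqueue []
Visit 2, enqueue []
Visit 3, enqueue []
Visit 4, enqueue []

BFS order: [1, 0, 2, 3, 4]


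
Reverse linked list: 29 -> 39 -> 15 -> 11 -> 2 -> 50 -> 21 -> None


Step 1: curr=29, set curr.next=prev(None) | reversed so far: 29
Step 2: curr=39, set curr.next=prev(29) | reversed so far: 39 -> 29
Step 3: curr=15, set curr.next=prev(39) | reversed so far: 15 -> 39 -> 29
Step 4: curr=11, set curr.next=prev(15) | reversed so far: 11 -> 15 -> 39 -> 29
Step 5: curr=2, set curr.next=prev(11) | reversed so far: 2 -> 11 -> 15 -> 39 -> 29
Step 6: curr=50, set curr.next=prev(2) | reversed so far: 50 -> 2 -> 11 -> 15 -> 39 -> 29
Step 7: curr=21, set curr.next=prev(50) | reversed so far: 21 -> 50 -> 2 -> 11 -> 15 -> 39 -> 29

21 -> 50 -> 2 -> 11 -> 15 -> 39 -> 29 -> None


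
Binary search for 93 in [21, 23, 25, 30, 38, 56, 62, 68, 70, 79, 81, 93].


Step 1: lo=0, hi=11, mid=5, val=56
Step 2: lo=6, hi=11, mid=8, val=70
Step 3: lo=9, hi=11, mid=10, val=81
Step 4: lo=11, hi=11, mid=11, val=93

Found at index 11


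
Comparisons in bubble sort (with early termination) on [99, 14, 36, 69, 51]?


Algorithm: bubble sort (with early termination)
Input: [99, 14, 36, 69, 51]
Sorted: [14, 36, 51, 69, 99]

9


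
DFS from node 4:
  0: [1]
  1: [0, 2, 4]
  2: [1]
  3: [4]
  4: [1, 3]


Visit 4, push [3, 1]
Visit 1, push [2, 0]
Visit 0, push []
Visit 2, push []
Visit 3, push []

DFS order: [4, 1, 0, 2, 3]


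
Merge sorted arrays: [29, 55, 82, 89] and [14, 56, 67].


Take 14 from B
Take 29 from A
Take 55 from A
Take 56 from B
Take 67 from B

Merged: [14, 29, 55, 56, 67, 82, 89]


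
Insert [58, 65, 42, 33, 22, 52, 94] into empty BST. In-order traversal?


Insert 58: root
Insert 65: R from 58
Insert 42: L from 58
Insert 33: L from 58 -> L from 42
Insert 22: L from 58 -> L from 42 -> L from 33
Insert 52: L from 58 -> R from 42
Insert 94: R from 58 -> R from 65

In-order: [22, 33, 42, 52, 58, 65, 94]


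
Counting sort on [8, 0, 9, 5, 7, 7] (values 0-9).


Input: [8, 0, 9, 5, 7, 7]
Counts: [1, 0, 0, 0, 0, 1, 0, 2, 1, 1]

Sorted: [0, 5, 7, 7, 8, 9]


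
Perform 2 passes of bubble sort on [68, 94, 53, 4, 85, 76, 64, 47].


Initial: [68, 94, 53, 4, 85, 76, 64, 47]
Pass 1: [68, 53, 4, 85, 76, 64, 47, 94] (6 swaps)
Pass 2: [53, 4, 68, 76, 64, 47, 85, 94] (5 swaps)

After 2 passes: [53, 4, 68, 76, 64, 47, 85, 94]


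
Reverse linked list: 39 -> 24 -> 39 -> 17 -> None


Step 1: curr=39, set curr.next=prev(None) | reversed so far: 39
Step 2: curr=24, set curr.next=prev(39) | reversed so far: 24 -> 39
Step 3: curr=39, set curr.next=prev(24) | reversed so far: 39 -> 24 -> 39
Step 4: curr=17, set curr.next=prev(39) | reversed so far: 17 -> 39 -> 24 -> 39

17 -> 39 -> 24 -> 39 -> None


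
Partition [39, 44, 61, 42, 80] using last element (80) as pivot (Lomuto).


Pivot: 80
  39 <= 80: advance i (no swap)
  44 <= 80: advance i (no swap)
  61 <= 80: advance i (no swap)
  42 <= 80: advance i (no swap)
Place pivot at 4: [39, 44, 61, 42, 80]

Partitioned: [39, 44, 61, 42, 80]


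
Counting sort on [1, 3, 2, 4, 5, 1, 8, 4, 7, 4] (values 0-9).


Input: [1, 3, 2, 4, 5, 1, 8, 4, 7, 4]
Counts: [0, 2, 1, 1, 3, 1, 0, 1, 1, 0]

Sorted: [1, 1, 2, 3, 4, 4, 4, 5, 7, 8]


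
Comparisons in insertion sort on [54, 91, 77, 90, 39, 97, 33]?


Algorithm: insertion sort
Input: [54, 91, 77, 90, 39, 97, 33]
Sorted: [33, 39, 54, 77, 90, 91, 97]

16


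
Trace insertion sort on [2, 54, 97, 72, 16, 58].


Initial: [2, 54, 97, 72, 16, 58]
Insert 54: [2, 54, 97, 72, 16, 58]
Insert 97: [2, 54, 97, 72, 16, 58]
Insert 72: [2, 54, 72, 97, 16, 58]
Insert 16: [2, 16, 54, 72, 97, 58]
Insert 58: [2, 16, 54, 58, 72, 97]

Sorted: [2, 16, 54, 58, 72, 97]


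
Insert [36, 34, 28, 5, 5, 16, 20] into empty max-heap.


Insert 36: [36]
Insert 34: [36, 34]
Insert 28: [36, 34, 28]
Insert 5: [36, 34, 28, 5]
Insert 5: [36, 34, 28, 5, 5]
Insert 16: [36, 34, 28, 5, 5, 16]
Insert 20: [36, 34, 28, 5, 5, 16, 20]

Final heap: [36, 34, 28, 5, 5, 16, 20]


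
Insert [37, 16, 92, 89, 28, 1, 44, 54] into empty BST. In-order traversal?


Insert 37: root
Insert 16: L from 37
Insert 92: R from 37
Insert 89: R from 37 -> L from 92
Insert 28: L from 37 -> R from 16
Insert 1: L from 37 -> L from 16
Insert 44: R from 37 -> L from 92 -> L from 89
Insert 54: R from 37 -> L from 92 -> L from 89 -> R from 44

In-order: [1, 16, 28, 37, 44, 54, 89, 92]


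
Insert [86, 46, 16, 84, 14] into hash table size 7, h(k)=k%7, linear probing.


Insert 86: h=2 -> slot 2
Insert 46: h=4 -> slot 4
Insert 16: h=2, 1 probes -> slot 3
Insert 84: h=0 -> slot 0
Insert 14: h=0, 1 probes -> slot 1

Table: [84, 14, 86, 16, 46, None, None]


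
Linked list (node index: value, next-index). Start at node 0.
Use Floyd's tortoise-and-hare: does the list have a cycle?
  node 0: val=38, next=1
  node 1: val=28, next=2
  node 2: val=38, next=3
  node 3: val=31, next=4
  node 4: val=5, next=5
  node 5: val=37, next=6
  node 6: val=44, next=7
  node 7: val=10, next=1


Floyd's tortoise (slow, +1) and hare (fast, +2):
  init: slow=0, fast=0
  step 1: slow=1, fast=2
  step 2: slow=2, fast=4
  step 3: slow=3, fast=6
  step 4: slow=4, fast=1
  step 5: slow=5, fast=3
  step 6: slow=6, fast=5
  step 7: slow=7, fast=7
  slow == fast at node 7: cycle detected

Cycle: yes


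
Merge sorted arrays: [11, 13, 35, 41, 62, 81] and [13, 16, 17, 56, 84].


Take 11 from A
Take 13 from A
Take 13 from B
Take 16 from B
Take 17 from B
Take 35 from A
Take 41 from A
Take 56 from B
Take 62 from A
Take 81 from A

Merged: [11, 13, 13, 16, 17, 35, 41, 56, 62, 81, 84]


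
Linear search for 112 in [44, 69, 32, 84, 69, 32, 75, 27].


i=0: 44!=112
i=1: 69!=112
i=2: 32!=112
i=3: 84!=112
i=4: 69!=112
i=5: 32!=112
i=6: 75!=112
i=7: 27!=112

Not found, 8 comps


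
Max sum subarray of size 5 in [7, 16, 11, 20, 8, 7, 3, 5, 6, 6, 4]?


[0:5]: 62
[1:6]: 62
[2:7]: 49
[3:8]: 43
[4:9]: 29
[5:10]: 27
[6:11]: 24

Max: 62 at [0:5]


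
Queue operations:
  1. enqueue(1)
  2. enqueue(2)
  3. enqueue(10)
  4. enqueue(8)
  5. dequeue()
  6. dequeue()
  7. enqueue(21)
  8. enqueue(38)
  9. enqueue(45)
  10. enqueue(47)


enqueue(1) -> [1]
enqueue(2) -> [1, 2]
enqueue(10) -> [1, 2, 10]
enqueue(8) -> [1, 2, 10, 8]
dequeue()->1, [2, 10, 8]
dequeue()->2, [10, 8]
enqueue(21) -> [10, 8, 21]
enqueue(38) -> [10, 8, 21, 38]
enqueue(45) -> [10, 8, 21, 38, 45]
enqueue(47) -> [10, 8, 21, 38, 45, 47]

Final queue: [10, 8, 21, 38, 45, 47]


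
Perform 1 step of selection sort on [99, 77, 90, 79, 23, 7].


Initial: [99, 77, 90, 79, 23, 7]
Step 1: min=7 at 5
  Swap: [7, 77, 90, 79, 23, 99]

After 1 step: [7, 77, 90, 79, 23, 99]


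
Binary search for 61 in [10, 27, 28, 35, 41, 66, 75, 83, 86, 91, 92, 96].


Step 1: lo=0, hi=11, mid=5, val=66
Step 2: lo=0, hi=4, mid=2, val=28
Step 3: lo=3, hi=4, mid=3, val=35
Step 4: lo=4, hi=4, mid=4, val=41

Not found


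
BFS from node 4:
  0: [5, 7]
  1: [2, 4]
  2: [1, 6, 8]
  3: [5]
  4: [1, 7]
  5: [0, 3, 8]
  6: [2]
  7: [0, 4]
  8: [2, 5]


Visit 4, enqueue [1, 7]
Visit 1, enqueue [2]
Visit 7, enqueue [0]
Visit 2, enqueue [6, 8]
Visit 0, enqueue [5]
Visit 6, enqueue []
Visit 8, enqueue []
Visit 5, enqueue [3]
Visit 3, enqueue []

BFS order: [4, 1, 7, 2, 0, 6, 8, 5, 3]


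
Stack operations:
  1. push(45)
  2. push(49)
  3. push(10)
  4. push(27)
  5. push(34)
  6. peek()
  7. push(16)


push(45) -> [45]
push(49) -> [45, 49]
push(10) -> [45, 49, 10]
push(27) -> [45, 49, 10, 27]
push(34) -> [45, 49, 10, 27, 34]
peek()->34
push(16) -> [45, 49, 10, 27, 34, 16]

Final stack: [45, 49, 10, 27, 34, 16]


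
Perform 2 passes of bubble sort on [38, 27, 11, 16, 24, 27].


Initial: [38, 27, 11, 16, 24, 27]
Pass 1: [27, 11, 16, 24, 27, 38] (5 swaps)
Pass 2: [11, 16, 24, 27, 27, 38] (3 swaps)

After 2 passes: [11, 16, 24, 27, 27, 38]


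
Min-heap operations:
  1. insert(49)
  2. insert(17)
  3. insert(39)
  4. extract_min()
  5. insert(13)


insert(49) -> [49]
insert(17) -> [17, 49]
insert(39) -> [17, 49, 39]
extract_min()->17, [39, 49]
insert(13) -> [13, 49, 39]

Final heap: [13, 49, 39]


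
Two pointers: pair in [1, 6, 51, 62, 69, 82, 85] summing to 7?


lo=0(1)+hi=6(85)=86
lo=0(1)+hi=5(82)=83
lo=0(1)+hi=4(69)=70
lo=0(1)+hi=3(62)=63
lo=0(1)+hi=2(51)=52
lo=0(1)+hi=1(6)=7

Yes: 1+6=7


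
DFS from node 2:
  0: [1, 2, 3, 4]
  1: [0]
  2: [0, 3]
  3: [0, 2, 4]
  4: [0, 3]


Visit 2, push [3, 0]
Visit 0, push [4, 3, 1]
Visit 1, push []
Visit 3, push [4]
Visit 4, push []

DFS order: [2, 0, 1, 3, 4]


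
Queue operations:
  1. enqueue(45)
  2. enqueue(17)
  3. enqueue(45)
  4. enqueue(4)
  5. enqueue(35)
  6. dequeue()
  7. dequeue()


enqueue(45) -> [45]
enqueue(17) -> [45, 17]
enqueue(45) -> [45, 17, 45]
enqueue(4) -> [45, 17, 45, 4]
enqueue(35) -> [45, 17, 45, 4, 35]
dequeue()->45, [17, 45, 4, 35]
dequeue()->17, [45, 4, 35]

Final queue: [45, 4, 35]


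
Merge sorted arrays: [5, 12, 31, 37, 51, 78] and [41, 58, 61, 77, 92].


Take 5 from A
Take 12 from A
Take 31 from A
Take 37 from A
Take 41 from B
Take 51 from A
Take 58 from B
Take 61 from B
Take 77 from B
Take 78 from A

Merged: [5, 12, 31, 37, 41, 51, 58, 61, 77, 78, 92]


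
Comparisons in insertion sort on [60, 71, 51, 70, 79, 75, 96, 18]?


Algorithm: insertion sort
Input: [60, 71, 51, 70, 79, 75, 96, 18]
Sorted: [18, 51, 60, 70, 71, 75, 79, 96]

16


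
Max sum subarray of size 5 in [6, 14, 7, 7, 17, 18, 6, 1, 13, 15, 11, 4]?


[0:5]: 51
[1:6]: 63
[2:7]: 55
[3:8]: 49
[4:9]: 55
[5:10]: 53
[6:11]: 46
[7:12]: 44

Max: 63 at [1:6]


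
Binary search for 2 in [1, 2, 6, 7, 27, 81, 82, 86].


Step 1: lo=0, hi=7, mid=3, val=7
Step 2: lo=0, hi=2, mid=1, val=2

Found at index 1


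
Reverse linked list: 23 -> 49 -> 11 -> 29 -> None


Step 1: curr=23, set curr.next=prev(None) | reversed so far: 23
Step 2: curr=49, set curr.next=prev(23) | reversed so far: 49 -> 23
Step 3: curr=11, set curr.next=prev(49) | reversed so far: 11 -> 49 -> 23
Step 4: curr=29, set curr.next=prev(11) | reversed so far: 29 -> 11 -> 49 -> 23

29 -> 11 -> 49 -> 23 -> None


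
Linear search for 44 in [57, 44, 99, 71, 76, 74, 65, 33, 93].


i=0: 57!=44
i=1: 44==44 found!

Found at 1, 2 comps


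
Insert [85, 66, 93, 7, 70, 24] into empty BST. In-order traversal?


Insert 85: root
Insert 66: L from 85
Insert 93: R from 85
Insert 7: L from 85 -> L from 66
Insert 70: L from 85 -> R from 66
Insert 24: L from 85 -> L from 66 -> R from 7

In-order: [7, 24, 66, 70, 85, 93]


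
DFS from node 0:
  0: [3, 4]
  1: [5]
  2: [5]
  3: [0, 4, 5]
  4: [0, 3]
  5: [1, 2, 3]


Visit 0, push [4, 3]
Visit 3, push [5, 4]
Visit 4, push []
Visit 5, push [2, 1]
Visit 1, push []
Visit 2, push []

DFS order: [0, 3, 4, 5, 1, 2]


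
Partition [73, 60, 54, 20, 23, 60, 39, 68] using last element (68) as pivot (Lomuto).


Pivot: 68
  60 <= 68: swap -> [60, 73, 54, 20, 23, 60, 39, 68]
  54 <= 68: swap -> [60, 54, 73, 20, 23, 60, 39, 68]
  20 <= 68: swap -> [60, 54, 20, 73, 23, 60, 39, 68]
  23 <= 68: swap -> [60, 54, 20, 23, 73, 60, 39, 68]
  60 <= 68: swap -> [60, 54, 20, 23, 60, 73, 39, 68]
  39 <= 68: swap -> [60, 54, 20, 23, 60, 39, 73, 68]
Place pivot at 6: [60, 54, 20, 23, 60, 39, 68, 73]

Partitioned: [60, 54, 20, 23, 60, 39, 68, 73]


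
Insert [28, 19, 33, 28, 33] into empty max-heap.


Insert 28: [28]
Insert 19: [28, 19]
Insert 33: [33, 19, 28]
Insert 28: [33, 28, 28, 19]
Insert 33: [33, 33, 28, 19, 28]

Final heap: [33, 33, 28, 19, 28]


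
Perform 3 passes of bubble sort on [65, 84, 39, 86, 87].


Initial: [65, 84, 39, 86, 87]
Pass 1: [65, 39, 84, 86, 87] (1 swaps)
Pass 2: [39, 65, 84, 86, 87] (1 swaps)
Pass 3: [39, 65, 84, 86, 87] (0 swaps)

After 3 passes: [39, 65, 84, 86, 87]


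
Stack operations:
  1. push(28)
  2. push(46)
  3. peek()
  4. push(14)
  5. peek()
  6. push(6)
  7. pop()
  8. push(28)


push(28) -> [28]
push(46) -> [28, 46]
peek()->46
push(14) -> [28, 46, 14]
peek()->14
push(6) -> [28, 46, 14, 6]
pop()->6, [28, 46, 14]
push(28) -> [28, 46, 14, 28]

Final stack: [28, 46, 14, 28]


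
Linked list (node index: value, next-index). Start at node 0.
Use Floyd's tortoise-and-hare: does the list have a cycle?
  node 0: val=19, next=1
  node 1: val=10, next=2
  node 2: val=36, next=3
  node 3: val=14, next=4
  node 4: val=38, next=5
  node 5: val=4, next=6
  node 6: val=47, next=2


Floyd's tortoise (slow, +1) and hare (fast, +2):
  init: slow=0, fast=0
  step 1: slow=1, fast=2
  step 2: slow=2, fast=4
  step 3: slow=3, fast=6
  step 4: slow=4, fast=3
  step 5: slow=5, fast=5
  slow == fast at node 5: cycle detected

Cycle: yes


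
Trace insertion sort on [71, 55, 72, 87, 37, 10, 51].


Initial: [71, 55, 72, 87, 37, 10, 51]
Insert 55: [55, 71, 72, 87, 37, 10, 51]
Insert 72: [55, 71, 72, 87, 37, 10, 51]
Insert 87: [55, 71, 72, 87, 37, 10, 51]
Insert 37: [37, 55, 71, 72, 87, 10, 51]
Insert 10: [10, 37, 55, 71, 72, 87, 51]
Insert 51: [10, 37, 51, 55, 71, 72, 87]

Sorted: [10, 37, 51, 55, 71, 72, 87]


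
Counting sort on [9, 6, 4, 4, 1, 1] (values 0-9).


Input: [9, 6, 4, 4, 1, 1]
Counts: [0, 2, 0, 0, 2, 0, 1, 0, 0, 1]

Sorted: [1, 1, 4, 4, 6, 9]


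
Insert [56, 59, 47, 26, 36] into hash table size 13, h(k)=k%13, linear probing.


Insert 56: h=4 -> slot 4
Insert 59: h=7 -> slot 7
Insert 47: h=8 -> slot 8
Insert 26: h=0 -> slot 0
Insert 36: h=10 -> slot 10

Table: [26, None, None, None, 56, None, None, 59, 47, None, 36, None, None]


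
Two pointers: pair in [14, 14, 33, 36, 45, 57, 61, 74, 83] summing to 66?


lo=0(14)+hi=8(83)=97
lo=0(14)+hi=7(74)=88
lo=0(14)+hi=6(61)=75
lo=0(14)+hi=5(57)=71
lo=0(14)+hi=4(45)=59
lo=1(14)+hi=4(45)=59
lo=2(33)+hi=4(45)=78
lo=2(33)+hi=3(36)=69

No pair found


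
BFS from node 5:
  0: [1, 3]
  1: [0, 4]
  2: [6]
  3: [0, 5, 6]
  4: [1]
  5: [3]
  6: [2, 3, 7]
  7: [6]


Visit 5, enqueue [3]
Visit 3, enqueue [0, 6]
Visit 0, enqueue [1]
Visit 6, enqueue [2, 7]
Visit 1, enqueue [4]
Visit 2, enqueue []
Visit 7, enqueue []
Visit 4, enqueue []

BFS order: [5, 3, 0, 6, 1, 2, 7, 4]


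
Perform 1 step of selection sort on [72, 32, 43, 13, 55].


Initial: [72, 32, 43, 13, 55]
Step 1: min=13 at 3
  Swap: [13, 32, 43, 72, 55]

After 1 step: [13, 32, 43, 72, 55]


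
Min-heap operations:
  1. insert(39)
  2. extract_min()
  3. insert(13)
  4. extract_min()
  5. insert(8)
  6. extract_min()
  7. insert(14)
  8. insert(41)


insert(39) -> [39]
extract_min()->39, []
insert(13) -> [13]
extract_min()->13, []
insert(8) -> [8]
extract_min()->8, []
insert(14) -> [14]
insert(41) -> [14, 41]

Final heap: [14, 41]


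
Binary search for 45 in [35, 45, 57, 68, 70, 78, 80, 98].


Step 1: lo=0, hi=7, mid=3, val=68
Step 2: lo=0, hi=2, mid=1, val=45

Found at index 1


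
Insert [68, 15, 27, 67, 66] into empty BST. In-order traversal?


Insert 68: root
Insert 15: L from 68
Insert 27: L from 68 -> R from 15
Insert 67: L from 68 -> R from 15 -> R from 27
Insert 66: L from 68 -> R from 15 -> R from 27 -> L from 67

In-order: [15, 27, 66, 67, 68]


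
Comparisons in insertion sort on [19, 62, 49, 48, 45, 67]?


Algorithm: insertion sort
Input: [19, 62, 49, 48, 45, 67]
Sorted: [19, 45, 48, 49, 62, 67]

11


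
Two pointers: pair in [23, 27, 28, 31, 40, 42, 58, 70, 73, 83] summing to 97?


lo=0(23)+hi=9(83)=106
lo=0(23)+hi=8(73)=96
lo=1(27)+hi=8(73)=100
lo=1(27)+hi=7(70)=97

Yes: 27+70=97


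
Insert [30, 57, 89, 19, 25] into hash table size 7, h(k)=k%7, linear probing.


Insert 30: h=2 -> slot 2
Insert 57: h=1 -> slot 1
Insert 89: h=5 -> slot 5
Insert 19: h=5, 1 probes -> slot 6
Insert 25: h=4 -> slot 4

Table: [None, 57, 30, None, 25, 89, 19]


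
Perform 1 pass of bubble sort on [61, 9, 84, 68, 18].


Initial: [61, 9, 84, 68, 18]
Pass 1: [9, 61, 68, 18, 84] (3 swaps)

After 1 pass: [9, 61, 68, 18, 84]


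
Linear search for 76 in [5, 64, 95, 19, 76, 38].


i=0: 5!=76
i=1: 64!=76
i=2: 95!=76
i=3: 19!=76
i=4: 76==76 found!

Found at 4, 5 comps


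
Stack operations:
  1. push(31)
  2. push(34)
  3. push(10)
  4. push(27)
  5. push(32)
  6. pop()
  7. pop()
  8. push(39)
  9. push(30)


push(31) -> [31]
push(34) -> [31, 34]
push(10) -> [31, 34, 10]
push(27) -> [31, 34, 10, 27]
push(32) -> [31, 34, 10, 27, 32]
pop()->32, [31, 34, 10, 27]
pop()->27, [31, 34, 10]
push(39) -> [31, 34, 10, 39]
push(30) -> [31, 34, 10, 39, 30]

Final stack: [31, 34, 10, 39, 30]


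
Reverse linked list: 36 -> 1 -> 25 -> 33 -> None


Step 1: curr=36, set curr.next=prev(None) | reversed so far: 36
Step 2: curr=1, set curr.next=prev(36) | reversed so far: 1 -> 36
Step 3: curr=25, set curr.next=prev(1) | reversed so far: 25 -> 1 -> 36
Step 4: curr=33, set curr.next=prev(25) | reversed so far: 33 -> 25 -> 1 -> 36

33 -> 25 -> 1 -> 36 -> None


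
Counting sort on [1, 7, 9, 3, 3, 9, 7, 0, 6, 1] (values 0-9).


Input: [1, 7, 9, 3, 3, 9, 7, 0, 6, 1]
Counts: [1, 2, 0, 2, 0, 0, 1, 2, 0, 2]

Sorted: [0, 1, 1, 3, 3, 6, 7, 7, 9, 9]


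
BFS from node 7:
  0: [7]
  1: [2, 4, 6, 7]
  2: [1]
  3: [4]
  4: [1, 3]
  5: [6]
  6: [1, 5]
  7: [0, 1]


Visit 7, enqueue [0, 1]
Visit 0, enqueue []
Visit 1, enqueue [2, 4, 6]
Visit 2, enqueue []
Visit 4, enqueue [3]
Visit 6, enqueue [5]
Visit 3, enqueue []
Visit 5, enqueue []

BFS order: [7, 0, 1, 2, 4, 6, 3, 5]


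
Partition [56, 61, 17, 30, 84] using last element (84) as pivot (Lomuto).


Pivot: 84
  56 <= 84: advance i (no swap)
  61 <= 84: advance i (no swap)
  17 <= 84: advance i (no swap)
  30 <= 84: advance i (no swap)
Place pivot at 4: [56, 61, 17, 30, 84]

Partitioned: [56, 61, 17, 30, 84]


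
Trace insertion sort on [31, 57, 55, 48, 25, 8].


Initial: [31, 57, 55, 48, 25, 8]
Insert 57: [31, 57, 55, 48, 25, 8]
Insert 55: [31, 55, 57, 48, 25, 8]
Insert 48: [31, 48, 55, 57, 25, 8]
Insert 25: [25, 31, 48, 55, 57, 8]
Insert 8: [8, 25, 31, 48, 55, 57]

Sorted: [8, 25, 31, 48, 55, 57]


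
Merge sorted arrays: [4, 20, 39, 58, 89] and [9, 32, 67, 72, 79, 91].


Take 4 from A
Take 9 from B
Take 20 from A
Take 32 from B
Take 39 from A
Take 58 from A
Take 67 from B
Take 72 from B
Take 79 from B
Take 89 from A

Merged: [4, 9, 20, 32, 39, 58, 67, 72, 79, 89, 91]


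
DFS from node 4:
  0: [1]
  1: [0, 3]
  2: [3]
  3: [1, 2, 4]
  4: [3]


Visit 4, push [3]
Visit 3, push [2, 1]
Visit 1, push [0]
Visit 0, push []
Visit 2, push []

DFS order: [4, 3, 1, 0, 2]


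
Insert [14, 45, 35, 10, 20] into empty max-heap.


Insert 14: [14]
Insert 45: [45, 14]
Insert 35: [45, 14, 35]
Insert 10: [45, 14, 35, 10]
Insert 20: [45, 20, 35, 10, 14]

Final heap: [45, 20, 35, 10, 14]


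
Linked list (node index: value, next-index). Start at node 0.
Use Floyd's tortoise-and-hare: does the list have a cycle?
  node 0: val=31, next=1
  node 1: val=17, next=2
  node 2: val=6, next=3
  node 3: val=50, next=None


Floyd's tortoise (slow, +1) and hare (fast, +2):
  init: slow=0, fast=0
  step 1: slow=1, fast=2
  step 2: fast 2->3->None, no cycle

Cycle: no


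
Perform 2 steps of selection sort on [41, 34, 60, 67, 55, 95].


Initial: [41, 34, 60, 67, 55, 95]
Step 1: min=34 at 1
  Swap: [34, 41, 60, 67, 55, 95]
Step 2: min=41 at 1
  Swap: [34, 41, 60, 67, 55, 95]

After 2 steps: [34, 41, 60, 67, 55, 95]


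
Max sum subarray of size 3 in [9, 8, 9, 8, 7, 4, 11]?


[0:3]: 26
[1:4]: 25
[2:5]: 24
[3:6]: 19
[4:7]: 22

Max: 26 at [0:3]


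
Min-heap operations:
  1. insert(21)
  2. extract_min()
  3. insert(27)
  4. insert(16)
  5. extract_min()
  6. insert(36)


insert(21) -> [21]
extract_min()->21, []
insert(27) -> [27]
insert(16) -> [16, 27]
extract_min()->16, [27]
insert(36) -> [27, 36]

Final heap: [27, 36]


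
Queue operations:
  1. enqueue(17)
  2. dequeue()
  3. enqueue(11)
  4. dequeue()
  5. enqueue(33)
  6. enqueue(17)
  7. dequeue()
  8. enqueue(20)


enqueue(17) -> [17]
dequeue()->17, []
enqueue(11) -> [11]
dequeue()->11, []
enqueue(33) -> [33]
enqueue(17) -> [33, 17]
dequeue()->33, [17]
enqueue(20) -> [17, 20]

Final queue: [17, 20]


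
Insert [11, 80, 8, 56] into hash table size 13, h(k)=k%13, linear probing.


Insert 11: h=11 -> slot 11
Insert 80: h=2 -> slot 2
Insert 8: h=8 -> slot 8
Insert 56: h=4 -> slot 4

Table: [None, None, 80, None, 56, None, None, None, 8, None, None, 11, None]


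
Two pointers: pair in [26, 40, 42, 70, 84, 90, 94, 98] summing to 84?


lo=0(26)+hi=7(98)=124
lo=0(26)+hi=6(94)=120
lo=0(26)+hi=5(90)=116
lo=0(26)+hi=4(84)=110
lo=0(26)+hi=3(70)=96
lo=0(26)+hi=2(42)=68
lo=1(40)+hi=2(42)=82

No pair found


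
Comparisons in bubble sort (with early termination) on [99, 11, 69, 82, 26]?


Algorithm: bubble sort (with early termination)
Input: [99, 11, 69, 82, 26]
Sorted: [11, 26, 69, 82, 99]

10


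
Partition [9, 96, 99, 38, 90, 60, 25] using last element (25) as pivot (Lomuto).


Pivot: 25
  9 <= 25: advance i (no swap)
Place pivot at 1: [9, 25, 99, 38, 90, 60, 96]

Partitioned: [9, 25, 99, 38, 90, 60, 96]


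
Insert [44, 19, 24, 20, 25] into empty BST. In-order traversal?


Insert 44: root
Insert 19: L from 44
Insert 24: L from 44 -> R from 19
Insert 20: L from 44 -> R from 19 -> L from 24
Insert 25: L from 44 -> R from 19 -> R from 24

In-order: [19, 20, 24, 25, 44]


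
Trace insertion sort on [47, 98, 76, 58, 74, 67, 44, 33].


Initial: [47, 98, 76, 58, 74, 67, 44, 33]
Insert 98: [47, 98, 76, 58, 74, 67, 44, 33]
Insert 76: [47, 76, 98, 58, 74, 67, 44, 33]
Insert 58: [47, 58, 76, 98, 74, 67, 44, 33]
Insert 74: [47, 58, 74, 76, 98, 67, 44, 33]
Insert 67: [47, 58, 67, 74, 76, 98, 44, 33]
Insert 44: [44, 47, 58, 67, 74, 76, 98, 33]
Insert 33: [33, 44, 47, 58, 67, 74, 76, 98]

Sorted: [33, 44, 47, 58, 67, 74, 76, 98]


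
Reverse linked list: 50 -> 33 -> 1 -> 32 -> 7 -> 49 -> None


Step 1: curr=50, set curr.next=prev(None) | reversed so far: 50
Step 2: curr=33, set curr.next=prev(50) | reversed so far: 33 -> 50
Step 3: curr=1, set curr.next=prev(33) | reversed so far: 1 -> 33 -> 50
Step 4: curr=32, set curr.next=prev(1) | reversed so far: 32 -> 1 -> 33 -> 50
Step 5: curr=7, set curr.next=prev(32) | reversed so far: 7 -> 32 -> 1 -> 33 -> 50
Step 6: curr=49, set curr.next=prev(7) | reversed so far: 49 -> 7 -> 32 -> 1 -> 33 -> 50

49 -> 7 -> 32 -> 1 -> 33 -> 50 -> None


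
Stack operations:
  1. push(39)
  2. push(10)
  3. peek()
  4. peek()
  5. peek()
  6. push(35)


push(39) -> [39]
push(10) -> [39, 10]
peek()->10
peek()->10
peek()->10
push(35) -> [39, 10, 35]

Final stack: [39, 10, 35]


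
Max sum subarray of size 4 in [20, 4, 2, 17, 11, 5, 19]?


[0:4]: 43
[1:5]: 34
[2:6]: 35
[3:7]: 52

Max: 52 at [3:7]


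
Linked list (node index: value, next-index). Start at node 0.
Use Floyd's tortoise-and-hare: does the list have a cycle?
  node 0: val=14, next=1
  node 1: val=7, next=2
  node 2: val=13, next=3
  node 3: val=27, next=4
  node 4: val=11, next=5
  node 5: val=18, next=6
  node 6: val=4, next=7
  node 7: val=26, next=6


Floyd's tortoise (slow, +1) and hare (fast, +2):
  init: slow=0, fast=0
  step 1: slow=1, fast=2
  step 2: slow=2, fast=4
  step 3: slow=3, fast=6
  step 4: slow=4, fast=6
  step 5: slow=5, fast=6
  step 6: slow=6, fast=6
  slow == fast at node 6: cycle detected

Cycle: yes
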